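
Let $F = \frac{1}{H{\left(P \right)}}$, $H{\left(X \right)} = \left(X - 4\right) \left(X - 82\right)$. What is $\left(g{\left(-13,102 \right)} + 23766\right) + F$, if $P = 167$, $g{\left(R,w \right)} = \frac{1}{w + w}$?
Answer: $\frac{3951335987}{166260} \approx 23766.0$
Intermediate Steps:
$g{\left(R,w \right)} = \frac{1}{2 w}$
$H{\left(X \right)} = \left(-82 + X\right) \left(-4 + X\right)$ ($H{\left(X \right)} = \left(-4 + X\right) \left(-82 + X\right) = \left(-82 + X\right) \left(-4 + X\right)$)
$F = \frac{1}{13855}$ ($F = \frac{1}{328 + 167^{2} - 14362} = \frac{1}{328 + 27889 - 14362} = \frac{1}{13855} \approx 7.2176 \cdot 10^{-5}$)
$\left(g{\left(-13,102 \right)} + 23766\right) + F = \left(\frac{1}{2 \cdot 102} + 23766\right) + \frac{1}{13855} = \left(\frac{1}{2} \cdot \frac{1}{102} + 23766\right) + \frac{1}{13855} = \left(\frac{1}{204} + 23766\right) + \frac{1}{13855} = \frac{4848265}{204} + \frac{1}{13855} = \frac{3951335987}{166260}$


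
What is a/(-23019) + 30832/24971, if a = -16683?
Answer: 375437667/191602483 ≈ 1.9595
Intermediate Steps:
a/(-23019) + 30832/24971 = -16683/(-23019) + 30832/24971 = -16683*(-1/23019) + 30832*(1/24971) = 5561/7673 + 30832/24971 = 375437667/191602483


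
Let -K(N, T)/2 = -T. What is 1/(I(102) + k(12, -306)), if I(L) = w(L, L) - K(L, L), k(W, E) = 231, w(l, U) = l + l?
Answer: 1/231 ≈ 0.0043290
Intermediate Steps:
w(l, U) = 2*l
K(N, T) = 2*T (K(N, T) = -(-2)*T = 2*T)
I(L) = 0 (I(L) = 2*L - 2*L = 0)
1/(I(102) + k(12, -306)) = 1/(0 + 231) = 1/231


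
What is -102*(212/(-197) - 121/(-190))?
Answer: 838593/18715 ≈ 44.809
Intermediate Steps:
-102*(212/(-197) - 121/(-190)) = -102*(212*(-1/197) - 121*(-1/190)) = -102*(-212/197 + 121/190) = -102*(-16443/37430) = 838593/18715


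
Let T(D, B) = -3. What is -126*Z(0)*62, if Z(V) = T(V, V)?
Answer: 23436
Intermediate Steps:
Z(V) = -3
-126*Z(0)*62 = -126*(-3)*62 = 378*62 = 23436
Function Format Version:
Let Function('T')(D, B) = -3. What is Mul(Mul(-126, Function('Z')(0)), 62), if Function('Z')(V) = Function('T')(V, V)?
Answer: 23436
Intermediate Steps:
Function('Z')(V) = -3
Mul(Mul(-126, Function('Z')(0)), 62) = Mul(Mul(-126, -3), 62) = Mul(378, 62) = 23436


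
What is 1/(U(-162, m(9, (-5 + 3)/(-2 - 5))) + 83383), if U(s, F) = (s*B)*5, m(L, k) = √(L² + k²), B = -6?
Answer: 1/88243 ≈ 1.1332e-5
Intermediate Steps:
U(s, F) = -30*s (U(s, F) = (s*(-6))*5 = -6*s*5 = -30*s)
1/(U(-162, m(9, (-5 + 3)/(-2 - 5))) + 83383) = 1/(-30*(-162) + 83383) = 1/(4860 + 83383) = 1/88243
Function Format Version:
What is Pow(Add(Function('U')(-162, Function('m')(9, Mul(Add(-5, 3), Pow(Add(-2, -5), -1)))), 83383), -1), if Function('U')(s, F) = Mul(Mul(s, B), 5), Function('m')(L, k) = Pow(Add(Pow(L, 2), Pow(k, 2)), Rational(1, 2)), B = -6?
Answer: Rational(1, 88243) ≈ 1.1332e-5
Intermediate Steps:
Function('U')(s, F) = Mul(-30, s) (Function('U')(s, F) = Mul(Mul(s, -6), 5) = Mul(Mul(-6, s), 5) = Mul(-30, s))
Pow(Add(Function('U')(-162, Function('m')(9, Mul(Add(-5, 3), Pow(Add(-2, -5), -1)))), 83383), -1) = Pow(Add(Mul(-30, -162), 83383), -1) = Pow(Add(4860, 83383), -1) = Pow(88243, -1) = Rational(1, 88243)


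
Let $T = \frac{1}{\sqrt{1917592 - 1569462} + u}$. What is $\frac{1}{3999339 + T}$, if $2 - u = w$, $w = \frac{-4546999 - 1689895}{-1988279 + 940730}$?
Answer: $\frac{101851540107350774924950}{407338836562548945372995444847} - \frac{121928767489 \sqrt{348130}}{678898060937581575621659074745} \approx 2.5004 \cdot 10^{-7}$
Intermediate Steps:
$w = \frac{6236894}{1047549}$ ($w = - \frac{6236894}{-1047549} = \left(-6236894\right) \left(- \frac{1}{1047549}\right) = \frac{6236894}{1047549} \approx 5.9538$)
$u = - \frac{4141796}{1047549}$ ($u = 2 - \frac{6236894}{1047549} = - \frac{4141796}{1047549} \approx -3.9538$)
$T = \frac{1}{- \frac{4141796}{1047549} + \sqrt{348130}}$ ($T = \frac{1}{\sqrt{1917592 - 1569462} - \frac{4141796}{1047549}} = \frac{1}{\sqrt{348130} - \frac{4141796}{1047549}} = \frac{1}{- \frac{4141796}{1047549} + \sqrt{348130}} \approx 0.0017063$)
$\frac{1}{3999339 + T} = \frac{1}{3999339 + \left(\frac{2169367129002}{191003200979702257} + \frac{1097358907401 \sqrt{348130}}{382006401959404514}\right)} = \frac{1}{\frac{763886550805130811937125}{191003200979702257} + \frac{1097358907401 \sqrt{348130}}{382006401959404514}}$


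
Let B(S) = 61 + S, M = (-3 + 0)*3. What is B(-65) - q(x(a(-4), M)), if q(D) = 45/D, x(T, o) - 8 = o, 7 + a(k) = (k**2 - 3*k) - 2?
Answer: 41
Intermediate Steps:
a(k) = -9 + k**2 - 3*k (a(k) = -7 + ((k**2 - 3*k) - 2) = -7 + (-2 + k**2 - 3*k) = -9 + k**2 - 3*k)
M = -9 (M = -3*3 = -9)
x(T, o) = 8 + o
B(-65) - q(x(a(-4), M)) = (61 - 65) - 45/(8 - 9) = -4 - 45/(-1) = -4 - 45*(-1) = -4 - 1*(-45) = -4 + 45 = 41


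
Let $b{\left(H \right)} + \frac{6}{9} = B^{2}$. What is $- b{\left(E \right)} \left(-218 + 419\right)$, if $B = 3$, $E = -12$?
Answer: $-1675$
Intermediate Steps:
$b{\left(H \right)} = \frac{25}{3}$ ($b{\left(H \right)} = - \frac{2}{3} + 3^{2} = - \frac{2}{3} + 9 = \frac{25}{3}$)
$- b{\left(E \right)} \left(-218 + 419\right) = - \frac{25 \left(-218 + 419\right)}{3} = - \frac{25 \cdot 201}{3} = \left(-1\right) 1675 = -1675$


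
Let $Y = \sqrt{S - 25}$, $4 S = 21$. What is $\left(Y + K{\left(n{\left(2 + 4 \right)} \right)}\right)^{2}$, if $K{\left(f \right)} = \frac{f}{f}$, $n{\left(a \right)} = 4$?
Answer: $- \frac{75}{4} + i \sqrt{79} \approx -18.75 + 8.8882 i$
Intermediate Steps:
$S = \frac{21}{4}$ ($S = \frac{1}{4} \cdot 21 = \frac{21}{4} \approx 5.25$)
$K{\left(f \right)} = 1$
$Y = \frac{i \sqrt{79}}{2}$ ($Y = \sqrt{\frac{21}{4} - 25} = \sqrt{- \frac{79}{4}} = \frac{i \sqrt{79}}{2} \approx 4.4441 i$)
$\left(Y + K{\left(n{\left(2 + 4 \right)} \right)}\right)^{2} = \left(\frac{i \sqrt{79}}{2} + 1\right)^{2} = \left(1 + \frac{i \sqrt{79}}{2}\right)^{2}$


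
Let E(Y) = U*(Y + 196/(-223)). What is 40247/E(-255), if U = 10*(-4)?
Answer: 8975081/2282440 ≈ 3.9322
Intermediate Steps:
U = -40
E(Y) = 7840/223 - 40*Y (E(Y) = -40*(Y + 196/(-223)) = -40*(Y + 196*(-1/223)) = -40*(Y - 196/223) = -40*(-196/223 + Y) = 7840/223 - 40*Y)
40247/E(-255) = 40247/(7840/223 - 40*(-255)) = 40247/(7840/223 + 10200) = 40247/(2282440/223) = 40247*(223/2282440) = 8975081/2282440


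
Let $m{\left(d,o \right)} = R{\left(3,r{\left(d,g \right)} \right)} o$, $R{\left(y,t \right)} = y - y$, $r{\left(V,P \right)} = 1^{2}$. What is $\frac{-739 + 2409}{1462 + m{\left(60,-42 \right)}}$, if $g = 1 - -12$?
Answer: $\frac{835}{731} \approx 1.1423$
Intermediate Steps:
$g = 13$ ($g = 1 + 12 = 13$)
$r{\left(V,P \right)} = 1$
$R{\left(y,t \right)} = 0$
$m{\left(d,o \right)} = 0$ ($m{\left(d,o \right)} = 0 o = 0$)
$\frac{-739 + 2409}{1462 + m{\left(60,-42 \right)}} = \frac{-739 + 2409}{1462 + 0} = \frac{1670}{1462} = 1670 \cdot \frac{1}{1462} = \frac{835}{731}$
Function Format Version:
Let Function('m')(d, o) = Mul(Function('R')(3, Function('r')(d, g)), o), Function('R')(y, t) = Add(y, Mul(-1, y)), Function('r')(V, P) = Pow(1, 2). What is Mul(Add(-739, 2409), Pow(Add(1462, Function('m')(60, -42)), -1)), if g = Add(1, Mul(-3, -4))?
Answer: Rational(835, 731) ≈ 1.1423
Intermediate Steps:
g = 13 (g = Add(1, 12) = 13)
Function('r')(V, P) = 1
Function('R')(y, t) = 0
Function('m')(d, o) = 0 (Function('m')(d, o) = Mul(0, o) = 0)
Mul(Add(-739, 2409), Pow(Add(1462, Function('m')(60, -42)), -1)) = Mul(Add(-739, 2409), Pow(Add(1462, 0), -1)) = Mul(1670, Pow(1462, -1)) = Mul(1670, Rational(1, 1462)) = Rational(835, 731)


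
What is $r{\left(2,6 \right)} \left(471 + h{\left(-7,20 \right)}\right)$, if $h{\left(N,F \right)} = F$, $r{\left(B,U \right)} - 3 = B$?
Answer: $2455$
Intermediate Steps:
$r{\left(B,U \right)} = 3 + B$
$r{\left(2,6 \right)} \left(471 + h{\left(-7,20 \right)}\right) = \left(3 + 2\right) \left(471 + 20\right) = 5 \cdot 491 = 2455$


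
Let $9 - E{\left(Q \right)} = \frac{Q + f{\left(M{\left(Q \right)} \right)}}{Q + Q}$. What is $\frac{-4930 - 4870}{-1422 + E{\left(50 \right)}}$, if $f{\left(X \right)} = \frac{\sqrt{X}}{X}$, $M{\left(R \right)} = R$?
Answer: $\frac{989450000000}{142713017857} - \frac{700000 \sqrt{2}}{142713017857} \approx 6.9331$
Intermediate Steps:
$f{\left(X \right)} = \frac{1}{\sqrt{X}}$
$E{\left(Q \right)} = 9 - \frac{Q + \frac{1}{\sqrt{Q}}}{2 Q}$ ($E{\left(Q \right)} = 9 - \frac{Q + \frac{1}{\sqrt{Q}}}{Q + Q} = 9 - \frac{Q + \frac{1}{\sqrt{Q}}}{2 Q}$)
$\frac{-4930 - 4870}{-1422 + E{\left(50 \right)}} = \frac{-4930 - 4870}{-1422 + \left(\frac{17}{2} - \frac{1}{2 \cdot 250 \sqrt{2}}\right)} = - \frac{9800}{-1422 + \left(\frac{17}{2} - \frac{\frac{1}{500} \sqrt{2}}{2}\right)} = - \frac{9800}{-1422 + \left(\frac{17}{2} - \frac{\sqrt{2}}{1000}\right)} = - \frac{9800}{- \frac{2827}{2} - \frac{\sqrt{2}}{1000}}$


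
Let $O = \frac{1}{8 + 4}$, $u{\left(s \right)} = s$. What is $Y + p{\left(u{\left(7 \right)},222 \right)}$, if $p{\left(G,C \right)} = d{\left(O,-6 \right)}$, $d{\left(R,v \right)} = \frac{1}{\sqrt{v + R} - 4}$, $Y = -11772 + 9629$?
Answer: $- \frac{563657}{263} - \frac{2 i \sqrt{213}}{263} \approx -2143.2 - 0.11098 i$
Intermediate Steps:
$Y = -2143$
$O = \frac{1}{12} \approx 0.083333$
$d{\left(R,v \right)} = \frac{1}{-4 + \sqrt{R + v}}$ ($d{\left(R,v \right)} = \frac{1}{\sqrt{R + v} - 4} = \frac{1}{-4 + \sqrt{R + v}}$)
$p{\left(G,C \right)} = \frac{1}{-4 + \frac{i \sqrt{213}}{6}}$ ($p{\left(G,C \right)} = \frac{1}{-4 + \sqrt{\frac{1}{12} - 6}} = \frac{1}{-4 + \sqrt{- \frac{71}{12}}} = \frac{1}{-4 + \frac{i \sqrt{213}}{6}}$)
$Y + p{\left(u{\left(7 \right)},222 \right)} = -2143 - \left(\frac{48}{263} + \frac{2 i \sqrt{213}}{263}\right) = - \frac{563657}{263} - \frac{2 i \sqrt{213}}{263}$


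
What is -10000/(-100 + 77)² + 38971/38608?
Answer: -365464341/20423632 ≈ -17.894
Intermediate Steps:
-10000/(-100 + 77)² + 38971/38608 = -10000/((-23)²) + 38971*(1/38608) = -10000/529 + 38971/38608 = -365464341/20423632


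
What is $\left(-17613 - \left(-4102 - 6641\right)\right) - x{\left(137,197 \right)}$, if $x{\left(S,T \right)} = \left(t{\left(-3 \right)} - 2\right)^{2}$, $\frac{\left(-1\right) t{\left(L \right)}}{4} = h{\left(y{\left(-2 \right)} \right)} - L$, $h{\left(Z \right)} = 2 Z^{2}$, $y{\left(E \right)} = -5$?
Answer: $-52666$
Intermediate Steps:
$t{\left(L \right)} = -200 + 4 L$ ($t{\left(L \right)} = - 4 \left(2 \left(-5\right)^{2} - L\right) = - 4 \left(2 \cdot 25 - L\right) = - 4 \left(50 - L\right) = -200 + 4 L$)
$x{\left(S,T \right)} = 45796$ ($x{\left(S,T \right)} = \left(\left(-200 + 4 \left(-3\right)\right) - 2\right)^{2} = \left(\left(-200 - 12\right) - 2\right)^{2} = \left(-212 - 2\right)^{2} = \left(-214\right)^{2} = 45796$)
$\left(-17613 - \left(-4102 - 6641\right)\right) - x{\left(137,197 \right)} = \left(-17613 - \left(-4102 - 6641\right)\right) - 45796 = \left(-17613 - -10743\right) - 45796 = \left(-17613 + 10743\right) - 45796 = -6870 - 45796 = -52666$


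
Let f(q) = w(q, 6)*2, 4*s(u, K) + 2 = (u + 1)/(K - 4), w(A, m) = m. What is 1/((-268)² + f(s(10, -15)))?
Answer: 1/71836 ≈ 1.3921e-5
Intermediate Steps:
s(u, K) = -½ + (1 + u)/(4*(-4 + K)) (s(u, K) = -½ + ((u + 1)/(K - 4))/4 = -½ + ((1 + u)/(-4 + K))/4 = -½ + (1 + u)/(4*(-4 + K)))
f(q) = 12 (f(q) = 6*2 = 12)
1/((-268)² + f(s(10, -15))) = 1/((-268)² + 12) = 1/(71824 + 12) = 1/71836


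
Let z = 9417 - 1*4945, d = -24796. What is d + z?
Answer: -20324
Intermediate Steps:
z = 4472 (z = 9417 - 4945 = 4472)
d + z = -24796 + 4472 = -20324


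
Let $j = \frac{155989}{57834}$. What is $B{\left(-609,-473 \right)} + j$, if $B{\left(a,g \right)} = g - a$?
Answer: $\frac{8021413}{57834} \approx 138.7$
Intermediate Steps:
$j = \frac{155989}{57834}$ ($j = 155989 \cdot \frac{1}{57834} = \frac{155989}{57834} \approx 2.6972$)
$B{\left(-609,-473 \right)} + j = \left(-473 - -609\right) + \frac{155989}{57834} = \left(-473 + 609\right) + \frac{155989}{57834} = 136 + \frac{155989}{57834} = \frac{8021413}{57834}$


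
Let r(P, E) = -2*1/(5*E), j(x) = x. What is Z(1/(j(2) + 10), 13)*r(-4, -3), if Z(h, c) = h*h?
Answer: 1/1080 ≈ 0.00092593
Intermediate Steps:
r(P, E) = -2/(5*E) (r(P, E) = -2*1/(5*E) = -2/(5*E))
Z(h, c) = h²
Z(1/(j(2) + 10), 13)*r(-4, -3) = (1/(2 + 10))²*(-⅖/(-3)) = (1/12)²*(-⅖*(-⅓)) = (1/12)²*(2/15) = (1/144)*(2/15) = 1/1080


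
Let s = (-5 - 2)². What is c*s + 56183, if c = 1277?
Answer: 118756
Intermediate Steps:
s = 49 (s = (-7)² = 49)
c*s + 56183 = 1277*49 + 56183 = 62573 + 56183 = 118756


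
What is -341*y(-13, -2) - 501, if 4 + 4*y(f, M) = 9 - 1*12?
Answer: 383/4 ≈ 95.750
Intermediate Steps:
y(f, M) = -7/4 (y(f, M) = -1 + (9 - 1*12)/4 = -1 + (9 - 12)/4 = -1 + (¼)*(-3) = -1 - ¾ = -7/4)
-341*y(-13, -2) - 501 = -341*(-7/4) - 501 = 2387/4 - 501 = 383/4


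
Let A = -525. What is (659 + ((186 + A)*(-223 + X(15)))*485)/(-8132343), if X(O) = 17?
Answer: -33870149/8132343 ≈ -4.1649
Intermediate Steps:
(659 + ((186 + A)*(-223 + X(15)))*485)/(-8132343) = (659 + ((186 - 525)*(-223 + 17))*485)/(-8132343) = (659 - 339*(-206)*485)*(-1/8132343) = (659 + 69834*485)*(-1/8132343) = (659 + 33869490)*(-1/8132343) = 33870149*(-1/8132343) = -33870149/8132343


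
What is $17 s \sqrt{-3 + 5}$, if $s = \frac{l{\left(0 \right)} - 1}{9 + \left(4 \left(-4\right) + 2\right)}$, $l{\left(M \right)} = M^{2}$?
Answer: $\frac{17 \sqrt{2}}{5} \approx 4.8083$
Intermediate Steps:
$s = \frac{1}{5}$ ($s = \frac{0^{2} - 1}{9 + \left(4 \left(-4\right) + 2\right)} = \frac{0 - 1}{9 + \left(-16 + 2\right)} = - \frac{1}{9 - 14} = - \frac{1}{-5} = \left(-1\right) \left(- \frac{1}{5}\right) = \frac{1}{5} \approx 0.2$)
$17 s \sqrt{-3 + 5} = 17 \cdot \frac{1}{5} \sqrt{-3 + 5} = \frac{17 \sqrt{2}}{5}$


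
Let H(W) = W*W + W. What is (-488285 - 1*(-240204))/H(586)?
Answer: -248081/343982 ≈ -0.72120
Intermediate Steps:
H(W) = W + W² (H(W) = W² + W = W + W²)
(-488285 - 1*(-240204))/H(586) = (-488285 - 1*(-240204))/((586*(1 + 586))) = (-488285 + 240204)/((586*587)) = -248081/343982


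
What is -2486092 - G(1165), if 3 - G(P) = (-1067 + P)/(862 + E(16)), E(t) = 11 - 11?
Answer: -1071506896/431 ≈ -2.4861e+6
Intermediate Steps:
E(t) = 0
G(P) = 3653/862 - P/862 (G(P) = 3 - (-1067 + P)/(862 + 0) = 3 - (-1067 + P)/862 = 3 - (-1067/862 + P/862) = 3 + (1067/862 - P/862) = 3653/862 - P/862)
-2486092 - G(1165) = -2486092 - (3653/862 - 1/862*1165) = -2486092 - (3653/862 - 1165/862) = -2486092 - 1*1244/431 = -2486092 - 1244/431 = -1071506896/431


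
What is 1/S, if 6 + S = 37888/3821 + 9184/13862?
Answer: 26483351/121247654 ≈ 0.21842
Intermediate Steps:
S = 121247654/26483351 (S = -6 + (37888/3821 + 9184/13862) = -6 + (37888*(1/3821) + 9184*(1/13862)) = -6 + (37888/3821 + 4592/6931) = -6 + 280147760/26483351 = 121247654/26483351 ≈ 4.5783)
1/S = 1/(121247654/26483351) = 26483351/121247654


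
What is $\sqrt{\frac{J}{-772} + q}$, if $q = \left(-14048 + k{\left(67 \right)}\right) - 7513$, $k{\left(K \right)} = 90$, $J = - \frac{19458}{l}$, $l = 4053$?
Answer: $\frac{3 i \sqrt{17417279698}}{2702} \approx 146.53 i$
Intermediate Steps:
$J = - \frac{6486}{1351}$ ($J = - \frac{19458}{4053} = \left(-19458\right) \frac{1}{4053} = - \frac{6486}{1351} \approx -4.8009$)
$q = -21471$ ($q = \left(-14048 + 90\right) - 7513 = -13958 - 7513 = -21471$)
$\sqrt{\frac{J}{-772} + q} = \sqrt{- \frac{6486}{1351 \left(-772\right)} - 21471} = \sqrt{\left(- \frac{6486}{1351}\right) \left(- \frac{1}{772}\right) - 21471} = \sqrt{\frac{3243}{521486} - 21471} = \sqrt{- \frac{11196822663}{521486}} = \frac{3 i \sqrt{17417279698}}{2702}$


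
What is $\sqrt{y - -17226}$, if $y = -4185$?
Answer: $9 \sqrt{161} \approx 114.2$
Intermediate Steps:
$\sqrt{y - -17226} = \sqrt{-4185 - -17226} = \sqrt{-4185 + 17226} = \sqrt{13041} = 9 \sqrt{161}$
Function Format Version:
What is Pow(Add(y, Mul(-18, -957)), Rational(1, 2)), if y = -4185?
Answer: Mul(9, Pow(161, Rational(1, 2))) ≈ 114.20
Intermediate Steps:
Pow(Add(y, Mul(-18, -957)), Rational(1, 2)) = Pow(Add(-4185, Mul(-18, -957)), Rational(1, 2)) = Pow(Add(-4185, 17226), Rational(1, 2)) = Pow(13041, Rational(1, 2)) = Mul(9, Pow(161, Rational(1, 2)))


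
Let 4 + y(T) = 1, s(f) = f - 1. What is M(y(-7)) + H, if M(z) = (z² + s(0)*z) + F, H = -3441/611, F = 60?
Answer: 40551/611 ≈ 66.368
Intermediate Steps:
s(f) = -1 + f
y(T) = -3 (y(T) = -4 + 1 = -3)
H = -3441/611 (H = -3441*1/611 = -3441/611 ≈ -5.6318)
M(z) = 60 + z² - z (M(z) = (z² + (-1 + 0)*z) + 60 = (z² - z) + 60 = 60 + z² - z)
M(y(-7)) + H = (60 + (-3)² - 1*(-3)) - 3441/611 = (60 + 9 + 3) - 3441/611 = 72 - 3441/611 = 40551/611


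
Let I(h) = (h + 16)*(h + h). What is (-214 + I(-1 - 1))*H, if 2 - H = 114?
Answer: 30240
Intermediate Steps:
I(h) = 2*h*(16 + h) (I(h) = (16 + h)*(2*h) = 2*h*(16 + h))
H = -112 (H = 2 - 1*114 = 2 - 114 = -112)
(-214 + I(-1 - 1))*H = (-214 + 2*(-1 - 1)*(16 + (-1 - 1)))*(-112) = (-214 + 2*(-2)*(16 - 2))*(-112) = (-214 + 2*(-2)*14)*(-112) = (-214 - 56)*(-112) = -270*(-112) = 30240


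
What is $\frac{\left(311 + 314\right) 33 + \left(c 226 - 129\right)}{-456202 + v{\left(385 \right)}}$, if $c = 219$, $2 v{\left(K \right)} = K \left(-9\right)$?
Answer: $- \frac{139980}{915869} \approx -0.15284$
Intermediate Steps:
$v{\left(K \right)} = - \frac{9 K}{2}$ ($v{\left(K \right)} = \frac{K \left(-9\right)}{2} = \frac{\left(-9\right) K}{2} = - \frac{9 K}{2}$)
$\frac{\left(311 + 314\right) 33 + \left(c 226 - 129\right)}{-456202 + v{\left(385 \right)}} = \frac{\left(311 + 314\right) 33 + \left(219 \cdot 226 - 129\right)}{-456202 - \frac{3465}{2}} = \frac{625 \cdot 33 + \left(49494 - 129\right)}{-456202 - \frac{3465}{2}} = \frac{20625 + 49365}{- \frac{915869}{2}} = 69990 \left(- \frac{2}{915869}\right) = - \frac{139980}{915869}$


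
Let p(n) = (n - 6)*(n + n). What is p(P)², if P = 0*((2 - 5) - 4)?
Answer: 0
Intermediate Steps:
P = 0 (P = 0*(-3 - 4) = 0*(-7) = 0)
p(n) = 2*n*(-6 + n) (p(n) = (-6 + n)*(2*n) = 2*n*(-6 + n))
p(P)² = (2*0*(-6 + 0))² = (2*0*(-6))² = 0² = 0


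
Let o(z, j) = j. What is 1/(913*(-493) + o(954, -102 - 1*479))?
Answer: -1/450690 ≈ -2.2188e-6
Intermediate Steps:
1/(913*(-493) + o(954, -102 - 1*479)) = 1/(913*(-493) + (-102 - 1*479)) = 1/(-450109 + (-102 - 479)) = 1/(-450109 - 581) = 1/(-450690) = -1/450690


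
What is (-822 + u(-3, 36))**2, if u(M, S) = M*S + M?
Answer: 870489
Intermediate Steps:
u(M, S) = M + M*S
(-822 + u(-3, 36))**2 = (-822 - 3*(1 + 36))**2 = (-822 - 3*37)**2 = (-822 - 111)**2 = (-933)**2 = 870489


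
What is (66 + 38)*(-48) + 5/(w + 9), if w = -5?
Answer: -19963/4 ≈ -4990.8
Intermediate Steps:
(66 + 38)*(-48) + 5/(w + 9) = (66 + 38)*(-48) + 5/(-5 + 9) = 104*(-48) + 5/4 = -4992 + (¼)*5 = -4992 + 5/4 = -19963/4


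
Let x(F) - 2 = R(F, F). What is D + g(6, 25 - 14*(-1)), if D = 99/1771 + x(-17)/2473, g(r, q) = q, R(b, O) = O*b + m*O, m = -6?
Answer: 15613497/398153 ≈ 39.215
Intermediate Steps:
R(b, O) = -6*O + O*b (R(b, O) = O*b - 6*O = -6*O + O*b)
x(F) = 2 + F*(-6 + F)
D = 85530/398153 (D = 99/1771 + (2 - 17*(-6 - 17))/2473 = 99*(1/1771) + (2 - 17*(-23))*(1/2473) = 9/161 + (2 + 391)*(1/2473) = 9/161 + 393*(1/2473) = 9/161 + 393/2473 = 85530/398153 ≈ 0.21482)
D + g(6, 25 - 14*(-1)) = 85530/398153 + (25 - 14*(-1)) = 85530/398153 + (25 + 14) = 85530/398153 + 39 = 15613497/398153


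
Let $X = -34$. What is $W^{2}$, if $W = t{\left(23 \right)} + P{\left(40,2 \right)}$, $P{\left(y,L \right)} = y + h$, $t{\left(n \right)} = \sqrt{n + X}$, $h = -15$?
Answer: $\left(25 + i \sqrt{11}\right)^{2} \approx 614.0 + 165.83 i$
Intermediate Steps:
$t{\left(n \right)} = \sqrt{-34 + n}$ ($t{\left(n \right)} = \sqrt{n - 34} = \sqrt{-34 + n}$)
$P{\left(y,L \right)} = -15 + y$ ($P{\left(y,L \right)} = y - 15 = -15 + y$)
$W = 25 + i \sqrt{11}$ ($W = \sqrt{-34 + 23} + \left(-15 + 40\right) = \sqrt{-11} + 25 = i \sqrt{11} + 25 = 25 + i \sqrt{11} \approx 25.0 + 3.3166 i$)
$W^{2} = \left(25 + i \sqrt{11}\right)^{2}$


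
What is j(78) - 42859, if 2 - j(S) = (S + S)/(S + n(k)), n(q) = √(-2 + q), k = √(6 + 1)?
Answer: -42859 + 2*√(-2 + √7)/(78 + √(-2 + √7)) ≈ -42859.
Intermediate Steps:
k = √7 ≈ 2.6458
j(S) = 2 - 2*S/(S + √(-2 + √7)) (j(S) = 2 - (S + S)/(S + √(-2 + √7)) = 2 - 2*S/(S + √(-2 + √7)))
j(78) - 42859 = 2*√(-2 + √7)/(78 + √(-2 + √7)) - 42859 = -42859 + 2*√(-2 + √7)/(78 + √(-2 + √7))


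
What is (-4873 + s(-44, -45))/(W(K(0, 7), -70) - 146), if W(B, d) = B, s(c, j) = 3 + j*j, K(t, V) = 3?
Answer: 2845/143 ≈ 19.895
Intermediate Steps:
s(c, j) = 3 + j**2
(-4873 + s(-44, -45))/(W(K(0, 7), -70) - 146) = (-4873 + (3 + (-45)**2))/(3 - 146) = (-4873 + (3 + 2025))/(-143) = (-4873 + 2028)*(-1/143) = -2845*(-1/143) = 2845/143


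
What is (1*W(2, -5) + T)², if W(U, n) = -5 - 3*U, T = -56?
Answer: 4489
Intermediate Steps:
(1*W(2, -5) + T)² = (1*(-5 - 3*2) - 56)² = (1*(-5 - 6) - 56)² = (1*(-11) - 56)² = (-11 - 56)² = (-67)² = 4489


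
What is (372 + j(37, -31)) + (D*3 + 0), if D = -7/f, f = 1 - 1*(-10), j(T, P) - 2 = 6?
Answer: 4159/11 ≈ 378.09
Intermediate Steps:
j(T, P) = 8 (j(T, P) = 2 + 6 = 8)
f = 11 (f = 1 + 10 = 11)
D = -7/11 ≈ -0.63636
(372 + j(37, -31)) + (D*3 + 0) = (372 + 8) + (-7/11*3 + 0) = 380 + (-21/11 + 0) = 380 - 21/11 = 4159/11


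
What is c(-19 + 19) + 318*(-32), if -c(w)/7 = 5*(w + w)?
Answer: -10176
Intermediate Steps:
c(w) = -70*w (c(w) = -35*(w + w) = -35*2*w = -70*w)
c(-19 + 19) + 318*(-32) = -70*(-19 + 19) + 318*(-32) = -70*0 - 10176 = 0 - 10176 = -10176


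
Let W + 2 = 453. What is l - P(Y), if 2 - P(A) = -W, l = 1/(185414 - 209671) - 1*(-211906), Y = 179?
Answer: 5129215420/24257 ≈ 2.1145e+5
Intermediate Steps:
W = 451 (W = -2 + 453 = 451)
l = 5140203841/24257 (l = 1/(-24257) + 211906 = -1/24257 + 211906 = 5140203841/24257 ≈ 2.1191e+5)
P(A) = 453 (P(A) = 2 - (-1)*451 = 2 - 1*(-451) = 2 + 451 = 453)
l - P(Y) = 5140203841/24257 - 1*453 = 5140203841/24257 - 453 = 5129215420/24257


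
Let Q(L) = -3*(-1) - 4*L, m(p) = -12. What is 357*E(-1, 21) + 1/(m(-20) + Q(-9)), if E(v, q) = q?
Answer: 202420/27 ≈ 7497.0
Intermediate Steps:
Q(L) = 3 - 4*L
357*E(-1, 21) + 1/(m(-20) + Q(-9)) = 357*21 + 1/(-12 + (3 - 4*(-9))) = 7497 + 1/(-12 + (3 + 36)) = 7497 + 1/(-12 + 39) = 7497 + 1/27 = 202420/27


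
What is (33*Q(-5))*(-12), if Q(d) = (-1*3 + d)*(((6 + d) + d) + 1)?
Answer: -9504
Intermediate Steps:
Q(d) = (-3 + d)*(7 + 2*d) (Q(d) = (-3 + d)*((6 + 2*d) + 1) = (-3 + d)*(7 + 2*d))
(33*Q(-5))*(-12) = (33*(-21 - 5 + 2*(-5)²))*(-12) = (33*(-21 - 5 + 2*25))*(-12) = (33*(-21 - 5 + 50))*(-12) = (33*24)*(-12) = 792*(-12) = -9504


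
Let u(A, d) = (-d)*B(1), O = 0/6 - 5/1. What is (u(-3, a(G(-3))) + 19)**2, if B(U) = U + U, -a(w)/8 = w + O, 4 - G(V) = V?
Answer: 2601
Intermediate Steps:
O = -5 (O = 0*(1/6) - 5*1 = 0 - 5 = -5)
G(V) = 4 - V
a(w) = 40 - 8*w (a(w) = -8*(w - 5) = -8*(-5 + w) = 40 - 8*w)
B(U) = 2*U
u(A, d) = -2*d (u(A, d) = (-d)*(2*1) = -d*2 = -2*d)
(u(-3, a(G(-3))) + 19)**2 = (-2*(40 - 8*(4 - 1*(-3))) + 19)**2 = (-2*(40 - 8*(4 + 3)) + 19)**2 = (-2*(40 - 8*7) + 19)**2 = (-2*(40 - 56) + 19)**2 = (-2*(-16) + 19)**2 = (32 + 19)**2 = 51**2 = 2601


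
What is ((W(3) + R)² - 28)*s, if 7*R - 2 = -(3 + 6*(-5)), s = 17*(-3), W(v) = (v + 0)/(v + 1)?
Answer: 162333/784 ≈ 207.06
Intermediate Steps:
W(v) = v/(1 + v)
s = -51
R = 29/7 (R = 2/7 + (-(3 + 6*(-5)))/7 = 2/7 + (-(3 - 30))/7 = 2/7 + (-1*(-27))/7 = 2/7 + (⅐)*27 = 2/7 + 27/7 = 29/7 ≈ 4.1429)
((W(3) + R)² - 28)*s = ((3/(1 + 3) + 29/7)² - 28)*(-51) = ((3/4 + 29/7)² - 28)*(-51) = ((3*(¼) + 29/7)² - 28)*(-51) = ((¾ + 29/7)² - 28)*(-51) = ((137/28)² - 28)*(-51) = (18769/784 - 28)*(-51) = -3183/784*(-51) = 162333/784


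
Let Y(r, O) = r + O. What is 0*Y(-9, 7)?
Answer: 0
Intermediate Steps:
Y(r, O) = O + r
0*Y(-9, 7) = 0*(7 - 9) = 0*(-2) = 0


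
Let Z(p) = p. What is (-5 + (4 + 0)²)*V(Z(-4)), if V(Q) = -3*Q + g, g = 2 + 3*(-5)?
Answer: -11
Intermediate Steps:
g = -13 (g = 2 - 15 = -13)
V(Q) = -13 - 3*Q (V(Q) = -3*Q - 13 = -13 - 3*Q)
(-5 + (4 + 0)²)*V(Z(-4)) = (-5 + (4 + 0)²)*(-13 - 3*(-4)) = (-5 + 4²)*(-13 + 12) = (-5 + 16)*(-1) = 11*(-1) = -11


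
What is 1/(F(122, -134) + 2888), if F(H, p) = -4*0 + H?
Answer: 1/3010 ≈ 0.00033223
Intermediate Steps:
F(H, p) = H (F(H, p) = 0 + H = H)
1/(F(122, -134) + 2888) = 1/(122 + 2888) = 1/3010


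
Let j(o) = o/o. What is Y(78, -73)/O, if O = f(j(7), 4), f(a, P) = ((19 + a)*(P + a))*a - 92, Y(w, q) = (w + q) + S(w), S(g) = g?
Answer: 83/8 ≈ 10.375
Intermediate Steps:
j(o) = 1
Y(w, q) = q + 2*w (Y(w, q) = (w + q) + w = (q + w) + w = q + 2*w)
f(a, P) = -92 + a*(19 + a)*(P + a) (f(a, P) = a*(19 + a)*(P + a) - 92 = -92 + a*(19 + a)*(P + a))
O = 8 (O = -92 + 1³ + 19*1² + 4*1² + 19*4*1 = -92 + 1 + 19*1 + 4*1 + 76 = -92 + 1 + 19 + 4 + 76 = 8)
Y(78, -73)/O = (-73 + 2*78)/8 = (-73 + 156)*(⅛) = 83*(⅛) = 83/8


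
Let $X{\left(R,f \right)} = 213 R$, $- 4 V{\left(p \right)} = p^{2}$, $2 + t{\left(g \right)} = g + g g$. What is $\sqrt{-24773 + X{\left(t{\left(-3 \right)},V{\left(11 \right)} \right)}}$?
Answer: $i \sqrt{23921} \approx 154.66 i$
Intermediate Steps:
$t{\left(g \right)} = -2 + g + g^{2}$ ($t{\left(g \right)} = -2 + \left(g + g g\right) = -2 + \left(g + g^{2}\right) = -2 + g + g^{2}$)
$V{\left(p \right)} = - \frac{p^{2}}{4}$
$\sqrt{-24773 + X{\left(t{\left(-3 \right)},V{\left(11 \right)} \right)}} = \sqrt{-24773 + 213 \left(-2 - 3 + \left(-3\right)^{2}\right)} = \sqrt{-24773 + 213 \left(-2 - 3 + 9\right)} = \sqrt{-24773 + 213 \cdot 4} = \sqrt{-24773 + 852} = \sqrt{-23921} = i \sqrt{23921}$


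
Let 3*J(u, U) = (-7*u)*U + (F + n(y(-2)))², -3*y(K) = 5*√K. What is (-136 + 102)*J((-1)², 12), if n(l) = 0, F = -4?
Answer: 2312/3 ≈ 770.67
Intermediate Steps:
y(K) = -5*√K/3
J(u, U) = 16/3 - 7*U*u/3 (J(u, U) = ((-7*u)*U + (-4 + 0)²)/3 = (-7*U*u + (-4)²)/3 = (-7*U*u + 16)/3 = (16 - 7*U*u)/3 = 16/3 - 7*U*u/3)
(-136 + 102)*J((-1)², 12) = (-136 + 102)*(16/3 - 7/3*12*(-1)²) = -34*(16/3 - 7/3*12*1) = -34*(16/3 - 28) = -34*(-68/3) = 2312/3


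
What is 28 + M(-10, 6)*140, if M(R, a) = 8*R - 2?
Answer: -11452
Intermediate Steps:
M(R, a) = -2 + 8*R
28 + M(-10, 6)*140 = 28 + (-2 + 8*(-10))*140 = 28 + (-2 - 80)*140 = 28 - 82*140 = 28 - 11480 = -11452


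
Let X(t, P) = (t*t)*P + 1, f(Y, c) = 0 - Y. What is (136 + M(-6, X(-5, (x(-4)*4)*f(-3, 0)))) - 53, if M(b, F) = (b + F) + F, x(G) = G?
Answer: -2321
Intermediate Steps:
f(Y, c) = -Y
X(t, P) = 1 + P*t² (X(t, P) = t²*P + 1 = P*t² + 1 = 1 + P*t²)
M(b, F) = b + 2*F (M(b, F) = (F + b) + F = b + 2*F)
(136 + M(-6, X(-5, (x(-4)*4)*f(-3, 0)))) - 53 = (136 + (-6 + 2*(1 + ((-4*4)*(-1*(-3)))*(-5)²))) - 53 = (136 + (-6 + 2*(1 - 16*3*25))) - 53 = (136 + (-6 + 2*(1 - 48*25))) - 53 = (136 + (-6 + 2*(1 - 1200))) - 53 = (136 + (-6 + 2*(-1199))) - 53 = (136 + (-6 - 2398)) - 53 = (136 - 2404) - 53 = -2268 - 53 = -2321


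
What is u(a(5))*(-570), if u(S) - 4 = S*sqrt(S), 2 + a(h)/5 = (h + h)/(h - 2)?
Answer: -2280 - 7600*sqrt(15)/3 ≈ -12092.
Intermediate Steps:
a(h) = -10 + 10*h/(-2 + h) (a(h) = -10 + 5*((h + h)/(h - 2)) = -10 + 5*((2*h)/(-2 + h)) = -10 + 5*(2*h/(-2 + h)) = -10 + 10*h/(-2 + h))
u(S) = 4 + S**(3/2) (u(S) = 4 + S*sqrt(S) = 4 + S**(3/2))
u(a(5))*(-570) = (4 + (20/(-2 + 5))**(3/2))*(-570) = (4 + (20/3)**(3/2))*(-570) = (4 + 40*sqrt(15)/9)*(-570) = -2280 - 7600*sqrt(15)/3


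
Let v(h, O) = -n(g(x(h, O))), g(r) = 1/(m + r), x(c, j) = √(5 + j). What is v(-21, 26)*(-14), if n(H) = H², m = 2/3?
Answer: 35658/75625 - 1512*√31/75625 ≈ 0.36019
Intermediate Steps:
m = ⅔ (m = 2*(⅓) = ⅔ ≈ 0.66667)
g(r) = 1/(⅔ + r)
v(h, O) = -9/(2 + 3*√(5 + O))² (v(h, O) = -(3/(2 + 3*√(5 + O)))² = -9/(2 + 3*√(5 + O))²)
v(-21, 26)*(-14) = -9/(2 + 3*√(5 + 26))²*(-14) = -9/(2 + 3*√31)²*(-14) = 126/(2 + 3*√31)²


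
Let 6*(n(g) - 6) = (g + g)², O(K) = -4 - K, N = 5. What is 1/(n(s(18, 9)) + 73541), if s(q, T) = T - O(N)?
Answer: 1/73763 ≈ 1.3557e-5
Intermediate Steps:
s(q, T) = 9 + T (s(q, T) = T - (-4 - 1*5) = T - (-4 - 5) = T - 1*(-9) = T + 9 = 9 + T)
n(g) = 6 + 2*g²/3 (n(g) = 6 + (g + g)²/6 = 6 + (2*g)²/6 = 6 + (4*g²)/6 = 6 + 2*g²/3)
1/(n(s(18, 9)) + 73541) = 1/((6 + 2*(9 + 9)²/3) + 73541) = 1/((6 + (⅔)*18²) + 73541) = 1/((6 + (⅔)*324) + 73541) = 1/((6 + 216) + 73541) = 1/(222 + 73541) = 1/73763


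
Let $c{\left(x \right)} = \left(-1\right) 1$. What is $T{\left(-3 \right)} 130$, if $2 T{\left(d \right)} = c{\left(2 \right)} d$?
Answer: $195$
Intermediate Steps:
$c{\left(x \right)} = -1$
$T{\left(d \right)} = - \frac{d}{2}$ ($T{\left(d \right)} = \frac{\left(-1\right) d}{2} = - \frac{d}{2}$)
$T{\left(-3 \right)} 130 = \left(- \frac{1}{2}\right) \left(-3\right) 130 = \frac{3}{2} \cdot 130 = 195$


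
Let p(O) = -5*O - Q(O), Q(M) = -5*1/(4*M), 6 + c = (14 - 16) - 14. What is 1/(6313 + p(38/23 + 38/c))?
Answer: 19228/121073539 ≈ 0.00015881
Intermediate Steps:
c = -22 (c = -6 + ((14 - 16) - 14) = -6 + (-2 - 14) = -6 - 16 = -22)
Q(M) = -5/(4*M)
p(O) = -5*O + 5/(4*O) (p(O) = -5*O - (-5)/(4*O) = -5*O + 5/(4*O))
1/(6313 + p(38/23 + 38/c)) = 1/(6313 + (-5*(38/23 + 38/(-22)) + 5/(4*(38/23 + 38/(-22))))) = 1/(6313 + (-5*(38*(1/23) + 38*(-1/22)) + 5/(4*(38*(1/23) + 38*(-1/22))))) = 1/(6313 + (-5*(38/23 - 19/11) + 5/(4*(38/23 - 19/11)))) = 1/(6313 + (-5*(-19/253) + 5/(4*(-19/253)))) = 1/(6313 + (95/253 + (5/4)*(-253/19))) = 1/(6313 + (95/253 - 1265/76)) = 1/(6313 - 312825/19228) = 1/(121073539/19228) = 19228/121073539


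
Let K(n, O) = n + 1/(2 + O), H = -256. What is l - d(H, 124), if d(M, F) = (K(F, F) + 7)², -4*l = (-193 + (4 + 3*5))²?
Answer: -392646493/15876 ≈ -24732.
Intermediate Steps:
l = -7569 (l = -(-193 + (4 + 3*5))²/4 = -(-193 + (4 + 15))²/4 = -(-193 + 19)²/4 = -¼*(-174)² = -¼*30276 = -7569)
d(M, F) = (7 + (1 + F² + 2*F)/(2 + F))² (d(M, F) = ((1 + 2*F + F*F)/(2 + F) + 7)² = ((1 + 2*F + F²)/(2 + F) + 7)² = ((1 + F² + 2*F)/(2 + F) + 7)² = (7 + (1 + F² + 2*F)/(2 + F))²)
l - d(H, 124) = -7569 - (15 + 124² + 9*124)²/(2 + 124)² = -7569 - (15 + 15376 + 1116)²/126² = -7569 - 16507²/15876 = -7569 - 272481049/15876 = -392646493/15876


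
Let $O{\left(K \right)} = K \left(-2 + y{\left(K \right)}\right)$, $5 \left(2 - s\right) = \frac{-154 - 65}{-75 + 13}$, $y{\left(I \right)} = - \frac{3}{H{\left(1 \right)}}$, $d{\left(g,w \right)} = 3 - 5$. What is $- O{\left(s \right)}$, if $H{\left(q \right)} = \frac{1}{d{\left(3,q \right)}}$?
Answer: $- \frac{802}{155} \approx -5.1742$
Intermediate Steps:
$d{\left(g,w \right)} = -2$ ($d{\left(g,w \right)} = 3 - 5 = -2$)
$H{\left(q \right)} = - \frac{1}{2}$ ($H{\left(q \right)} = \frac{1}{-2} = - \frac{1}{2}$)
$y{\left(I \right)} = 6$ ($y{\left(I \right)} = - \frac{3}{- \frac{1}{2}} = \left(-3\right) \left(-2\right) = 6$)
$s = \frac{401}{310}$ ($s = 2 - \frac{\left(-154 - 65\right) \frac{1}{-75 + 13}}{5} = 2 - \frac{\left(-219\right) \frac{1}{-62}}{5} = 2 - \frac{\left(-219\right) \left(- \frac{1}{62}\right)}{5} = 2 - \frac{219}{310} = \frac{401}{310} \approx 1.2935$)
$O{\left(K \right)} = 4 K$ ($O{\left(K \right)} = K \left(-2 + 6\right) = K 4 = 4 K$)
$- O{\left(s \right)} = - \frac{4 \cdot 401}{310} = \left(-1\right) \frac{802}{155} = - \frac{802}{155}$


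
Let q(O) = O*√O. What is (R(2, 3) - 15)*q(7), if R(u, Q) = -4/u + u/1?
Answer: -105*√7 ≈ -277.80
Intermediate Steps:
R(u, Q) = u - 4/u (R(u, Q) = -4/u + u*1 = -4/u + u = u - 4/u)
q(O) = O^(3/2)
(R(2, 3) - 15)*q(7) = ((2 - 4/2) - 15)*7^(3/2) = ((2 - 4*½) - 15)*(7*√7) = ((2 - 2) - 15)*(7*√7) = (0 - 15)*(7*√7) = -105*√7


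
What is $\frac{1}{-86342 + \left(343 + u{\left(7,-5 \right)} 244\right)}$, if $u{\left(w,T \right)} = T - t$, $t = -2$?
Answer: $- \frac{1}{86731} \approx -1.153 \cdot 10^{-5}$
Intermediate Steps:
$u{\left(w,T \right)} = 2 + T$ ($u{\left(w,T \right)} = T - -2 = T + 2 = 2 + T$)
$\frac{1}{-86342 + \left(343 + u{\left(7,-5 \right)} 244\right)} = \frac{1}{-86342 + \left(343 + \left(2 - 5\right) 244\right)} = \frac{1}{-86342 + \left(343 - 732\right)} = \frac{1}{-86342 - 389} = \frac{1}{-86731} = - \frac{1}{86731}$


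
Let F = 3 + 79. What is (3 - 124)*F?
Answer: -9922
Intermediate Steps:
F = 82
(3 - 124)*F = (3 - 124)*82 = -121*82 = -9922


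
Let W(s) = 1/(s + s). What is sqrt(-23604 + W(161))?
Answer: I*sqrt(2447356814)/322 ≈ 153.64*I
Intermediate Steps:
W(s) = 1/(2*s)
sqrt(-23604 + W(161)) = sqrt(-23604 + (1/2)/161) = sqrt(-23604 + (1/2)*(1/161)) = sqrt(-23604 + 1/322) = sqrt(-7600487/322) = I*sqrt(2447356814)/322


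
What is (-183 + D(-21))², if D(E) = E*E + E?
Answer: 56169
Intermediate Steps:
D(E) = E + E² (D(E) = E² + E = E + E²)
(-183 + D(-21))² = (-183 - 21*(1 - 21))² = (-183 - 21*(-20))² = (-183 + 420)² = 237² = 56169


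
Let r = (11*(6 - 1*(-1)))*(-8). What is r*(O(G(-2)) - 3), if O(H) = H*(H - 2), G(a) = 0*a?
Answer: 1848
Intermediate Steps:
G(a) = 0
O(H) = H*(-2 + H)
r = -616 (r = (11*(6 + 1))*(-8) = (11*7)*(-8) = 77*(-8) = -616)
r*(O(G(-2)) - 3) = -616*(0*(-2 + 0) - 3) = -616*(0*(-2) - 3) = -616*(0 - 3) = -616*(-3) = 1848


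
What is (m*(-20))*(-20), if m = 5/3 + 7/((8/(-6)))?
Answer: -4300/3 ≈ -1433.3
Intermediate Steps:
m = -43/12 (m = 5*(⅓) + 7/((8*(-⅙))) = 5/3 + 7/(-4/3) = 5/3 + 7*(-¾) = 5/3 - 21/4 = -43/12 ≈ -3.5833)
(m*(-20))*(-20) = -43/12*(-20)*(-20) = (215/3)*(-20) = -4300/3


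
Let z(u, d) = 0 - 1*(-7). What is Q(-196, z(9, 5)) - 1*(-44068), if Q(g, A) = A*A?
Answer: 44117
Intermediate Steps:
z(u, d) = 7 (z(u, d) = 0 + 7 = 7)
Q(g, A) = A**2
Q(-196, z(9, 5)) - 1*(-44068) = 7**2 - 1*(-44068) = 49 + 44068 = 44117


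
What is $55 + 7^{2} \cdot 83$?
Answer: $4122$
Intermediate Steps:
$55 + 7^{2} \cdot 83 = 55 + 49 \cdot 83 = 55 + 4067 = 4122$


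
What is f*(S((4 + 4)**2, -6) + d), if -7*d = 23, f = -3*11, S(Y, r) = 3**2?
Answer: -1320/7 ≈ -188.57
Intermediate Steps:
S(Y, r) = 9
f = -33
d = -23/7 (d = -1/7*23 = -23/7 ≈ -3.2857)
f*(S((4 + 4)**2, -6) + d) = -33*(9 - 23/7) = -33*40/7 = -1320/7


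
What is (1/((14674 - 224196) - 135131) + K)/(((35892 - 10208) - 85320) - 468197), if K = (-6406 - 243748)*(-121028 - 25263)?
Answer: -12612672629081541/181919226949 ≈ -69331.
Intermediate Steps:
K = 36595278814 (K = -250154*(-146291) = 36595278814)
(1/((14674 - 224196) - 135131) + K)/(((35892 - 10208) - 85320) - 468197) = (1/((14674 - 224196) - 135131) + 36595278814)/(((35892 - 10208) - 85320) - 468197) = (1/(-209522 - 135131) + 36595278814)/((25684 - 85320) - 468197) = (1/(-344653) + 36595278814)/(-59636 - 468197) = (-1/344653 + 36595278814)/(-527833) = (12612672629081541/344653)*(-1/527833) = -12612672629081541/181919226949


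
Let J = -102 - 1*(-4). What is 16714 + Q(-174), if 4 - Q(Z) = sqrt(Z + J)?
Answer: 16718 - 4*I*sqrt(17) ≈ 16718.0 - 16.492*I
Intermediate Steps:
J = -98 (J = -102 + 4 = -98)
Q(Z) = 4 - sqrt(-98 + Z) (Q(Z) = 4 - sqrt(Z - 98) = 4 - sqrt(-98 + Z))
16714 + Q(-174) = 16714 + (4 - sqrt(-98 - 174)) = 16714 + (4 - sqrt(-272)) = 16714 + (4 - 4*I*sqrt(17)) = 16718 - 4*I*sqrt(17)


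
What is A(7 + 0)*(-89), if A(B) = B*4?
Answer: -2492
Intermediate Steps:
A(B) = 4*B
A(7 + 0)*(-89) = (4*(7 + 0))*(-89) = (4*7)*(-89) = 28*(-89) = -2492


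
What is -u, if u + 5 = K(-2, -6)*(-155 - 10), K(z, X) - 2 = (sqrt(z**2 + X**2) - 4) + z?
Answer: -655 + 330*sqrt(10) ≈ 388.55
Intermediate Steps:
K(z, X) = -2 + z + sqrt(X**2 + z**2) (K(z, X) = 2 + ((sqrt(z**2 + X**2) - 4) + z) = 2 + ((sqrt(X**2 + z**2) - 4) + z) = 2 + ((-4 + sqrt(X**2 + z**2)) + z) = 2 + (-4 + z + sqrt(X**2 + z**2)) = -2 + z + sqrt(X**2 + z**2))
u = 655 - 330*sqrt(10) (u = -5 + (-2 - 2 + sqrt((-6)**2 + (-2)**2))*(-155 - 10) = -5 + (-2 - 2 + sqrt(36 + 4))*(-165) = -5 + (-2 - 2 + sqrt(40))*(-165) = -5 + (-2 - 2 + 2*sqrt(10))*(-165) = -5 + (-4 + 2*sqrt(10))*(-165) = -5 + (660 - 330*sqrt(10)) = 655 - 330*sqrt(10) ≈ -388.55)
-u = -(655 - 330*sqrt(10)) = -655 + 330*sqrt(10)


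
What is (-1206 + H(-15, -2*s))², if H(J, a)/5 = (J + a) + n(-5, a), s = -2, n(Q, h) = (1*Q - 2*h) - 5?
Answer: 1825201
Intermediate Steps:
n(Q, h) = -5 + Q - 2*h (n(Q, h) = (Q - 2*h) - 5 = -5 + Q - 2*h)
H(J, a) = -50 - 5*a + 5*J (H(J, a) = 5*((J + a) + (-5 - 5 - 2*a)) = 5*((J + a) + (-10 - 2*a)) = 5*(-10 + J - a) = -50 - 5*a + 5*J)
(-1206 + H(-15, -2*s))² = (-1206 + (-50 - (-10)*(-2) + 5*(-15)))² = (-1206 + (-50 - 5*4 - 75))² = (-1206 + (-50 - 20 - 75))² = (-1206 - 145)² = (-1351)² = 1825201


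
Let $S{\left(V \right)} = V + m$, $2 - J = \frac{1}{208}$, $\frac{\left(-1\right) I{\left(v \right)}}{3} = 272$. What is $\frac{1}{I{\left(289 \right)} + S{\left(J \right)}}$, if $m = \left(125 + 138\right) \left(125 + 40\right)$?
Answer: $\frac{208}{8856847} \approx 2.3485 \cdot 10^{-5}$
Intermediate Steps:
$I{\left(v \right)} = -816$ ($I{\left(v \right)} = \left(-3\right) 272 = -816$)
$m = 43395$ ($m = 263 \cdot 165 = 43395$)
$J = \frac{415}{208}$ ($J = 2 - \frac{1}{208} = \frac{415}{208} \approx 1.9952$)
$S{\left(V \right)} = 43395 + V$ ($S{\left(V \right)} = V + 43395 = 43395 + V$)
$\frac{1}{I{\left(289 \right)} + S{\left(J \right)}} = \frac{1}{-816 + \left(43395 + \frac{415}{208}\right)} = \frac{1}{-816 + \frac{9026575}{208}} = \frac{1}{\frac{8856847}{208}} = \frac{208}{8856847}$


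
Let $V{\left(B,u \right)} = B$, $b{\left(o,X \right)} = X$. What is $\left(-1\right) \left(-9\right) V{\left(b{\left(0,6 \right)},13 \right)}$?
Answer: $54$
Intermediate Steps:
$\left(-1\right) \left(-9\right) V{\left(b{\left(0,6 \right)},13 \right)} = \left(-1\right) \left(-9\right) 6 = 9 \cdot 6 = 54$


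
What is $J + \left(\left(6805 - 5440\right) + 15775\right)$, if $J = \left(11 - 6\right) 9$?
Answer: $17185$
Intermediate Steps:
$J = 45$ ($J = \left(11 + \left(-6 + 0\right)\right) 9 = \left(11 - 6\right) 9 = 5 \cdot 9 = 45$)
$J + \left(\left(6805 - 5440\right) + 15775\right) = 45 + \left(\left(6805 - 5440\right) + 15775\right) = 45 + \left(1365 + 15775\right) = 45 + 17140 = 17185$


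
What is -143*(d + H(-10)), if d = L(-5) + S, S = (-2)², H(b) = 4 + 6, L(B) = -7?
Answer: -1001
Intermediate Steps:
H(b) = 10
S = 4
d = -3 (d = -7 + 4 = -3)
-143*(d + H(-10)) = -143*(-3 + 10) = -143*7 = -1001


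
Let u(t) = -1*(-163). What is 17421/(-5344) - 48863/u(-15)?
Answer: -263963495/871072 ≈ -303.03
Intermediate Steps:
u(t) = 163
17421/(-5344) - 48863/u(-15) = 17421/(-5344) - 48863/163 = 17421*(-1/5344) - 48863*1/163 = -17421/5344 - 48863/163 = -263963495/871072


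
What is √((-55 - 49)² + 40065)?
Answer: √50881 ≈ 225.57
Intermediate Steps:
√((-55 - 49)² + 40065) = √((-104)² + 40065) = √(10816 + 40065) = √50881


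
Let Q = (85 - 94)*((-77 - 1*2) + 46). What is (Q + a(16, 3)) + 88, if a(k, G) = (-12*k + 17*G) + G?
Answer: 247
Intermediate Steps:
a(k, G) = -12*k + 18*G
Q = 297 (Q = -9*((-77 - 2) + 46) = -9*(-79 + 46) = -9*(-33) = 297)
(Q + a(16, 3)) + 88 = (297 + (-12*16 + 18*3)) + 88 = (297 + (-192 + 54)) + 88 = (297 - 138) + 88 = 159 + 88 = 247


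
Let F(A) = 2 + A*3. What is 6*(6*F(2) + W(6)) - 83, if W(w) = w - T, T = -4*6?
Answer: 385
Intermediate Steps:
T = -24
F(A) = 2 + 3*A
W(w) = 24 + w (W(w) = w - 1*(-24) = w + 24 = 24 + w)
6*(6*F(2) + W(6)) - 83 = 6*(6*(2 + 3*2) + (24 + 6)) - 83 = 6*(6*(2 + 6) + 30) - 83 = 6*(6*8 + 30) - 83 = 6*(48 + 30) - 83 = 6*78 - 83 = 468 - 83 = 385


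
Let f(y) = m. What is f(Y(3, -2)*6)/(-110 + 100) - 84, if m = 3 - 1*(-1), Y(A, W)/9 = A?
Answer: -422/5 ≈ -84.400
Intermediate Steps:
Y(A, W) = 9*A
m = 4 (m = 3 + 1 = 4)
f(y) = 4
f(Y(3, -2)*6)/(-110 + 100) - 84 = 4/(-110 + 100) - 84 = 4/(-10) - 84 = -1/10*4 - 84 = -2/5 - 84 = -422/5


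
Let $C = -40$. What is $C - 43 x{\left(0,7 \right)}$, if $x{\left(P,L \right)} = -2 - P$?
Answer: $46$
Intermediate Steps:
$C - 43 x{\left(0,7 \right)} = -40 - 43 \left(-2 - 0\right) = -40 - 43 \left(-2 + 0\right) = -40 - -86 = -40 + 86 = 46$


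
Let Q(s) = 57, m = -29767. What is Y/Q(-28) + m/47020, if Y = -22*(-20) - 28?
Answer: 17675521/2680140 ≈ 6.5950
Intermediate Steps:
Y = 412 (Y = 440 - 28 = 412)
Y/Q(-28) + m/47020 = 412/57 - 29767/47020 = 17675521/2680140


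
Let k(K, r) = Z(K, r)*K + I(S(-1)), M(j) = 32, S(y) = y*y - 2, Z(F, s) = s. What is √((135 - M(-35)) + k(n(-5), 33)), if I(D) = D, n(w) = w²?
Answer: 3*√103 ≈ 30.447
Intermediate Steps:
S(y) = -2 + y² (S(y) = y² - 2 = -2 + y²)
k(K, r) = -1 + K*r (k(K, r) = r*K + (-2 + (-1)²) = K*r + (-2 + 1) = K*r - 1 = -1 + K*r)
√((135 - M(-35)) + k(n(-5), 33)) = √((135 - 1*32) + (-1 + (-5)²*33)) = √((135 - 32) + (-1 + 25*33)) = √(103 + (-1 + 825)) = √(103 + 824) = √927 = 3*√103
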